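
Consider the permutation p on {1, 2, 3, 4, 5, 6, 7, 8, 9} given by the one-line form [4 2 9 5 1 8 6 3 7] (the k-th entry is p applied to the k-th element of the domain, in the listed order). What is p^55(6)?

6

Tracing 6 → 8 → … returns to 6 after 5 steps, so 6 lies in a 5-cycle (3, 9, 7, 6, 8).
On a 5-cycle, p^5 is the identity, so p^55 = p^0 there (55 ≡ 0 mod 5).
So p^55(6) = 6.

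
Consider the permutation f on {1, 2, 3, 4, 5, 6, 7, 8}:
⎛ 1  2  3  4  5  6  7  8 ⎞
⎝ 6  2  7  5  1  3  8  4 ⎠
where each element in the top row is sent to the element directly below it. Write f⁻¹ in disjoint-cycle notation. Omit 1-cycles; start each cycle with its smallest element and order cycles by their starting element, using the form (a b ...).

The cycle decomposition of f is (1 6 3 7 8 4 5).
Reversing each cycle (and rotating so the smallest element leads) gives f⁻¹ = (1 5 4 8 7 3 6).

(1 5 4 8 7 3 6)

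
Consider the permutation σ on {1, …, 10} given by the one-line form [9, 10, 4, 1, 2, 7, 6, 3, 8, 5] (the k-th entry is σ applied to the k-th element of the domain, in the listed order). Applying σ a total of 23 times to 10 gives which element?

2

Tracing 10 → 5 → … returns to 10 after 3 steps, so 10 lies in a 3-cycle (2, 10, 5).
Powers repeat with period 3 on this cycle, and 23 mod 3 = 2, so σ^23(10) = σ^2(10).
Stepping 2 places around the cycle: 10 → 5 → 2.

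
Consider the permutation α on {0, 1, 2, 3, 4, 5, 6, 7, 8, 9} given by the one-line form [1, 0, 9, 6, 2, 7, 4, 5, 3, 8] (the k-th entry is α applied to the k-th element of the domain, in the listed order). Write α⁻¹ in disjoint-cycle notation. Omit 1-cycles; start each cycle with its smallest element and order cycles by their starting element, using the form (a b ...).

(0 1)(2 4 6 3 8 9)(5 7)

First write α in disjoint cycles: (0 1)(2 9 8 3 6 4)(5 7).
Reversing each cycle (and rotating so the smallest element leads) gives α⁻¹ = (0 1)(2 4 6 3 8 9)(5 7).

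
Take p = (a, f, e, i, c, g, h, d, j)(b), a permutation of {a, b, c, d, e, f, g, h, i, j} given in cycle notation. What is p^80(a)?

a lies in the 9-cycle (a, f, e, i, c, g, h, d, j).
On a 9-cycle, p^9 is the identity, so p^80 = p^8 there (80 ≡ 8 mod 9).
Advancing 8 steps from a: a → f → e → i → c → g → h → d → j.

j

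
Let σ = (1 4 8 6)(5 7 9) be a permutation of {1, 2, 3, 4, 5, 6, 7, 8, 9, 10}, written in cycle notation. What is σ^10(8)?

8 lies in the 4-cycle (1 4 8 6).
Powers repeat with period 4 on this cycle, and 10 mod 4 = 2, so σ^10(8) = σ^2(8).
Stepping 2 places around the cycle: 8 → 6 → 1.

1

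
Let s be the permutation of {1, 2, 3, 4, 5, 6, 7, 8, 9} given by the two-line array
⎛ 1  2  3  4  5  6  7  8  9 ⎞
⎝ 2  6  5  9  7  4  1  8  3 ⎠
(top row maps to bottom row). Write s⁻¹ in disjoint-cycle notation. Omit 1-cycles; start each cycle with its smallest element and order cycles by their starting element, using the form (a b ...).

(1 7 5 3 9 4 6 2)

First write s in disjoint cycles: (1 2 6 4 9 3 5 7).
The inverse reverses every cycle; in canonical form, s⁻¹ = (1 7 5 3 9 4 6 2).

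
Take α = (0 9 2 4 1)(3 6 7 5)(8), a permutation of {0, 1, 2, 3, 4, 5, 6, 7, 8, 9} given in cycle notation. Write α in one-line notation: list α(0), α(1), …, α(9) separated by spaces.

Image by image: 0↦9, 1↦0, 2↦4, 3↦6, 4↦1, 5↦3, 6↦7, 7↦5, 8↦8, 9↦2.
So the one-line form is 9 0 4 6 1 3 7 5 8 2.

9 0 4 6 1 3 7 5 8 2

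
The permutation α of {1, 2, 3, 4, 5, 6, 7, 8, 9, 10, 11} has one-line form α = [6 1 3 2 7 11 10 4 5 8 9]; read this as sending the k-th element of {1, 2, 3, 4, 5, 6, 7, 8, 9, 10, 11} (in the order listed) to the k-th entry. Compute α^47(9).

Tracing 9 → 5 → … returns to 9 after 10 steps, so 9 lies in a 10-cycle (1, 6, 11, 9, 5, 7, 10, 8, 4, 2).
On a 10-cycle, α^10 is the identity, so α^47 = α^7 there (47 ≡ 7 mod 10).
Advancing 7 steps from 9: 9 → 5 → 7 → 10 → 8 → 4 → 2 → 1.

1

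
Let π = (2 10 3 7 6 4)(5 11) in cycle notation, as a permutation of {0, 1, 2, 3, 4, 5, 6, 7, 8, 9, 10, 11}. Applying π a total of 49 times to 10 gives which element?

10 lies in the 6-cycle (2 10 3 7 6 4).
Since the cycle has length 6, π^49 acts on it the same as π^1 (49 mod 6 = 1).
Advancing 1 step from 10: 10 → 3.

3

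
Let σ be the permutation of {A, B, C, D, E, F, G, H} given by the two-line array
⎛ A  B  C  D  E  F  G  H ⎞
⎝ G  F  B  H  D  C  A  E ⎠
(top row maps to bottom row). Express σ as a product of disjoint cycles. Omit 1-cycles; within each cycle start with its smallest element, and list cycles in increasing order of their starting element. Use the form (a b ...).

(A G)(B F C)(D H E)

Iterating σ from A gives A → G → A; that is the 2-cycle (A G).
Repeating from the next unused element and collecting all non-trivial cycles gives (A G)(B F C)(D H E).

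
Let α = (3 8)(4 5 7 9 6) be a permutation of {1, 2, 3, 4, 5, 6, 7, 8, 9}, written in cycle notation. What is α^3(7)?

4

7 lies in the 5-cycle (4 5 7 9 6).
Advancing 3 steps from 7: 7 → 9 → 6 → 4.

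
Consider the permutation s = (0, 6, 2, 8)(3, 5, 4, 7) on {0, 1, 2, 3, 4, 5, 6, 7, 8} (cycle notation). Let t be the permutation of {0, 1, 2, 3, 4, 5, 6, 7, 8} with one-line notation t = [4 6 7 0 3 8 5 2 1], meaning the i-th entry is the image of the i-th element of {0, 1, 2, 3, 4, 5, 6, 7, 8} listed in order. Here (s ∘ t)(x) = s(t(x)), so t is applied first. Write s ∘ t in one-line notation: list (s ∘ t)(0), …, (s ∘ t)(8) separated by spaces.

7 2 3 6 5 0 4 8 1

Chase each element through t then s: 0 → 4 → 7; 1 → 6 → 2; 2 → 7 → 3; 3 → 0 → 6; 4 → 3 → 5; 5 → 8 → 0; 6 → 5 → 4; 7 → 2 → 8; 8 → 1 → 1.
Collecting the images, s ∘ t = [7 2 3 6 5 0 4 8 1].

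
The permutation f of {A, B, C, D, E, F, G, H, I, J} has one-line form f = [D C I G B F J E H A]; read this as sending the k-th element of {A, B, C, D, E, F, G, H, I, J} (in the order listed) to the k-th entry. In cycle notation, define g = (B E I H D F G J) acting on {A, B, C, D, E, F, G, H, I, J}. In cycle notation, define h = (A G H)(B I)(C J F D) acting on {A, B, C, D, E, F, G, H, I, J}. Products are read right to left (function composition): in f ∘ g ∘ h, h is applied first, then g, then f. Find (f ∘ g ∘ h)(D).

(f ∘ g ∘ h)(D) = f(g(h(D))). h(D) = C, then g(C) = C, then f(C) = I, so the result is I.

I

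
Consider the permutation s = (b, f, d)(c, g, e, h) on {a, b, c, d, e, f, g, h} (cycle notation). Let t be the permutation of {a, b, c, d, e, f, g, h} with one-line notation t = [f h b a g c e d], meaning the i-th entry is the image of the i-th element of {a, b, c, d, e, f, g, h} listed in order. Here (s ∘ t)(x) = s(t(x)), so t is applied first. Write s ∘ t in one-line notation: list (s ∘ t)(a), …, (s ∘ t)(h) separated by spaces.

d c f a e g h b

For each element, apply t then s: a → f → d; b → h → c; c → b → f; d → a → a; e → g → e; f → c → g; g → e → h; h → d → b.
So s ∘ t in one-line form is d c f a e g h b.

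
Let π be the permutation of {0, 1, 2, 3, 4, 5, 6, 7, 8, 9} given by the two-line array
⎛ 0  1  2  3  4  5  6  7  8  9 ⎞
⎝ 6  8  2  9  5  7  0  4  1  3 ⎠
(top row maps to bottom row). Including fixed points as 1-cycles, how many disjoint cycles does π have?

The cycle decomposition is (0, 6)(1, 8)(2)(3, 9)(4, 5, 7), which has 5 cycles (counting 1-cycles).

5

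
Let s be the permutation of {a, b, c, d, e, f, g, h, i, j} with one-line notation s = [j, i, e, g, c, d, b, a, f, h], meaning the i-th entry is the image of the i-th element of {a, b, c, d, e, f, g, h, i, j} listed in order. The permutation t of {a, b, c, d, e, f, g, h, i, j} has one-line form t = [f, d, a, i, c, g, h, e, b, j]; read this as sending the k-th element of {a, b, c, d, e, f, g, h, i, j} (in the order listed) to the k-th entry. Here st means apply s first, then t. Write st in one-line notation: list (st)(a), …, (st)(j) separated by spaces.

j b c h a i d f g e

For each element, apply s then t: a → j → j; b → i → b; c → e → c; d → g → h; e → c → a; f → d → i; g → b → d; h → a → f; i → f → g; j → h → e.
So st in one-line form is j b c h a i d f g e.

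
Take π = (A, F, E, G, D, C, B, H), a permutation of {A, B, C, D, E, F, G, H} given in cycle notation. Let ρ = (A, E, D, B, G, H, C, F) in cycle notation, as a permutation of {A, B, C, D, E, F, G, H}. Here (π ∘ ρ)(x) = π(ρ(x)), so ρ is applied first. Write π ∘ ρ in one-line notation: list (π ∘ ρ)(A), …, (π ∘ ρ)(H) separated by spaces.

Chase each element through ρ then π: A → E → G; B → G → D; C → F → E; D → B → H; E → D → C; F → A → F; G → H → A; H → C → B.
So π ∘ ρ in one-line form is G D E H C F A B.

G D E H C F A B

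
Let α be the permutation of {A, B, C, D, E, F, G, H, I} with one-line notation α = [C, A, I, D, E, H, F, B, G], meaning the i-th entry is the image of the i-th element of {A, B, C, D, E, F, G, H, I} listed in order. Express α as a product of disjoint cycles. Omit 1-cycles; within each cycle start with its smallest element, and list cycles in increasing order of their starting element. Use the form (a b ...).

(A C I G F H B)

Iterating α from A gives A → C → I → G → F → H → B → A; that is the 7-cycle (A C I G F H B).
Repeating from the next unused element and collecting all non-trivial cycles gives (A C I G F H B).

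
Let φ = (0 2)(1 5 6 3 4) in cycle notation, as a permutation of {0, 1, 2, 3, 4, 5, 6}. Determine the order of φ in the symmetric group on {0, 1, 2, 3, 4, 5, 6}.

10

The cycle type of φ is (5, 2).
The order is lcm(5, 2) = 10.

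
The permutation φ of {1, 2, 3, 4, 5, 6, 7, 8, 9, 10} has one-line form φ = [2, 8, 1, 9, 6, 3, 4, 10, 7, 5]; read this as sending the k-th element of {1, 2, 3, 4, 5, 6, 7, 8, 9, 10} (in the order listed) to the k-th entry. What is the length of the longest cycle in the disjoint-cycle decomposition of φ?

7

Decomposing into disjoint cycles gives (1, 2, 8, 10, 5, 6, 3)(4, 9, 7); the longest has length 7.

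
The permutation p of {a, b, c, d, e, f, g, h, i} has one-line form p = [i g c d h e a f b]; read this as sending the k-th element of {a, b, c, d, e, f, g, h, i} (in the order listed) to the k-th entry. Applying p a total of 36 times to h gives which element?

h

Tracing h → f → … returns to h after 3 steps, so h lies in a 3-cycle (e, h, f).
On a 3-cycle, p^3 is the identity, so p^36 = p^0 there (36 ≡ 0 mod 3).
So p^36(h) = h.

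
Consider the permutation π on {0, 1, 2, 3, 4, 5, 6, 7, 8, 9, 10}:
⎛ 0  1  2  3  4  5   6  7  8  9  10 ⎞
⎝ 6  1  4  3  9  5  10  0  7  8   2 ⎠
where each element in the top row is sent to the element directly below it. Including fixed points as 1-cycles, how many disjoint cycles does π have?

The cycle decomposition is (0, 6, 10, 2, 4, 9, 8, 7)(1)(3)(5), which has 4 cycles (counting 1-cycles).

4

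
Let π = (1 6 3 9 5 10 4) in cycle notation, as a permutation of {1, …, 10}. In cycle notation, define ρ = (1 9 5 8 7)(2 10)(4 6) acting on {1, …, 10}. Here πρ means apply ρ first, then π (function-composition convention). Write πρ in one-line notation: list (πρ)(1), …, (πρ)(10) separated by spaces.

Chase each element through ρ then π: 1 → 9 → 5; 2 → 10 → 4; 3 → 3 → 9; 4 → 6 → 3; 5 → 8 → 8; 6 → 4 → 1; 7 → 1 → 6; 8 → 7 → 7; 9 → 5 → 10; 10 → 2 → 2.
Collecting the images, πρ = [5 4 9 3 8 1 6 7 10 2].

5 4 9 3 8 1 6 7 10 2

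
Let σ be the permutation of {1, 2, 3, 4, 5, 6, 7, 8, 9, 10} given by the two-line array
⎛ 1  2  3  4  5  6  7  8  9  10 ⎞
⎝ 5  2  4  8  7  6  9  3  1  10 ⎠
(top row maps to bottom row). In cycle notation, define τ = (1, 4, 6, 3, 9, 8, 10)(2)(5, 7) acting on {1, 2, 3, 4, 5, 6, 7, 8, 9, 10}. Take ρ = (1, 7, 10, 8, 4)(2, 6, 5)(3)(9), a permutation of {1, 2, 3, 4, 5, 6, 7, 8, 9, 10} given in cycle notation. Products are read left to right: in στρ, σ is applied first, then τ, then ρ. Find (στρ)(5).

2

(στρ)(5) = ρ(τ(σ(5))). σ(5) = 7, then τ(7) = 5, then ρ(5) = 2, so the result is 2.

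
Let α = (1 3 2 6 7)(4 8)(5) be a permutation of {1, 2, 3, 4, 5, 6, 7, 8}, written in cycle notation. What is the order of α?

10

The disjoint cycles have lengths 5, 2, 1.
Since disjoint cycles commute, ord(α) = lcm(5, 2) = 10.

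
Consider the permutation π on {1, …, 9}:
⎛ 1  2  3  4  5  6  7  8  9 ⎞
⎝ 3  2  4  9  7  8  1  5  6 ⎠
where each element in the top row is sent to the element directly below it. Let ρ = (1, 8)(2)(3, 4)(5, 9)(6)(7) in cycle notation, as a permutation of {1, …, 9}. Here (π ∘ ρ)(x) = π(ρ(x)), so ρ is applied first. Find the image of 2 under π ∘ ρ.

(π ∘ ρ)(2) = π(ρ(2)). ρ(2) = 2, then π(2) = 2. So (π ∘ ρ)(2) = 2.

2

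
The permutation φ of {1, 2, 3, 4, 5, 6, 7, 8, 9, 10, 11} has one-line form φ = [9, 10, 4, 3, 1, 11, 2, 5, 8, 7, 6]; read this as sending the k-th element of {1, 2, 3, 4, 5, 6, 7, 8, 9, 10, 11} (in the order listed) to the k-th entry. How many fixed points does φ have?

No element satisfies φ(x) = x, so there are 0 fixed points.

0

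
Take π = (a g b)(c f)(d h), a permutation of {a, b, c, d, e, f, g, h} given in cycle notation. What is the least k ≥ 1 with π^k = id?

The disjoint cycles have lengths 3, 2, 2, 1.
Since disjoint cycles commute, ord(π) = lcm(3, 2, 2) = 6.

6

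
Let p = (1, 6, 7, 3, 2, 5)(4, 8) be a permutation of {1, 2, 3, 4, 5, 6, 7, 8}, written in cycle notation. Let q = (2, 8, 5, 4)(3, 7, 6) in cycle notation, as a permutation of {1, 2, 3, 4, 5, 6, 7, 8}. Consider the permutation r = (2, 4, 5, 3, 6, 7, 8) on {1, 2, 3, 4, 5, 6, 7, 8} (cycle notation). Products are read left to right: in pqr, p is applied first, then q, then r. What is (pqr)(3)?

2

(pqr)(3) = r(q(p(3))). p(3) = 2, then q(2) = 8, then r(8) = 2, so the result is 2.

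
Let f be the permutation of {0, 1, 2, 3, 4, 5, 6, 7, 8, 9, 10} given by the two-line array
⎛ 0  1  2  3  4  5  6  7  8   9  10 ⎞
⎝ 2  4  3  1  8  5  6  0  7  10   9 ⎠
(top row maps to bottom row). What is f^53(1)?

Tracing 1 → 4 → … returns to 1 after 7 steps, so 1 lies in a 7-cycle (0, 2, 3, 1, 4, 8, 7).
Powers repeat with period 7 on this cycle, and 53 mod 7 = 4, so f^53(1) = f^4(1).
Stepping 4 places around the cycle: 1 → 4 → 8 → 7 → 0.

0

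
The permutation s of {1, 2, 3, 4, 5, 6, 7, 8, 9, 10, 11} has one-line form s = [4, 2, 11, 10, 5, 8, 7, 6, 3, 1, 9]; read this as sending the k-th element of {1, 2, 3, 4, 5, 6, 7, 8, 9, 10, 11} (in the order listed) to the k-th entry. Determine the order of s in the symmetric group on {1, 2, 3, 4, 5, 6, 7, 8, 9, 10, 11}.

Decomposing into disjoint cycles gives cycle lengths 3, 3, 2, 1, 1, 1.
Since disjoint cycles commute, ord(s) = lcm(3, 3, 2) = 6.

6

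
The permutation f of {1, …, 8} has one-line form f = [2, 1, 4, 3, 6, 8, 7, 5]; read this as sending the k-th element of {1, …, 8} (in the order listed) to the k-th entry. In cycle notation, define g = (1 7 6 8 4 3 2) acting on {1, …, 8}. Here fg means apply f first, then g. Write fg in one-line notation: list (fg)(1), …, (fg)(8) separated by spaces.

1 7 3 2 8 4 6 5

(fg)(x) = g(f(x)). Computing each image: g(f(1)) = g(2) = 1, g(f(2)) = g(1) = 7, g(f(3)) = g(4) = 3, g(f(4)) = g(3) = 2, g(f(5)) = g(6) = 8, g(f(6)) = g(8) = 4, g(f(7)) = g(7) = 6, g(f(8)) = g(5) = 5.
Hence fg = [1 7 3 2 8 4 6 5].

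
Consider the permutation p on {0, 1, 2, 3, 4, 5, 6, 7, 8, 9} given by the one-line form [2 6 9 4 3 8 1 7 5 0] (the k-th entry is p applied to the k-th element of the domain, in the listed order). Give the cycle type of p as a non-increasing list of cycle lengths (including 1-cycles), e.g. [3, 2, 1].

The disjoint cycles are (0, 2, 9)(1, 6)(3, 4)(5, 8)(7), with lengths 3, 2, 2, 2, 1 in non-increasing order.

[3, 2, 2, 2, 1]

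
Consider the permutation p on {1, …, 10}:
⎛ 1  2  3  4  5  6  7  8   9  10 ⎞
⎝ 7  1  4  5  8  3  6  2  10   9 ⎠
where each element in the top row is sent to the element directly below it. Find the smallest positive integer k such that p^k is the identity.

Decomposing into disjoint cycles gives cycle lengths 8, 2.
The order is lcm(8, 2) = 8.

8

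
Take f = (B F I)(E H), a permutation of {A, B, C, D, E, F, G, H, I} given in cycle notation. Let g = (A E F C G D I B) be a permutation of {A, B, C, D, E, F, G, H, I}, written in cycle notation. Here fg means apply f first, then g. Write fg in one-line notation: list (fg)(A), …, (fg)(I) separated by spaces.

E C G I H B D F A

(fg)(x) = g(f(x)). Computing each image: g(f(A)) = g(A) = E, g(f(B)) = g(F) = C, g(f(C)) = g(C) = G, g(f(D)) = g(D) = I, g(f(E)) = g(H) = H, g(f(F)) = g(I) = B, g(f(G)) = g(G) = D, g(f(H)) = g(E) = F, g(f(I)) = g(B) = A.
Hence fg = [E C G I H B D F A].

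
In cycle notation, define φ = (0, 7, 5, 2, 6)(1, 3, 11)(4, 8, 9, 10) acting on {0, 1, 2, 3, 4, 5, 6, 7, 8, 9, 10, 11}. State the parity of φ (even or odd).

odd

The cycle lengths are 5, 4, 3.
A cycle is odd iff its length is even; φ has 1 even-length cycle, so sgn(φ) = (−1)^1 and φ is odd.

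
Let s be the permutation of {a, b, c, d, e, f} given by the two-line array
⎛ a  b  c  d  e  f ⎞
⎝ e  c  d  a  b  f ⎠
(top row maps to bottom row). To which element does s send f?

The entry below f in the array is f, so s(f) = f.

f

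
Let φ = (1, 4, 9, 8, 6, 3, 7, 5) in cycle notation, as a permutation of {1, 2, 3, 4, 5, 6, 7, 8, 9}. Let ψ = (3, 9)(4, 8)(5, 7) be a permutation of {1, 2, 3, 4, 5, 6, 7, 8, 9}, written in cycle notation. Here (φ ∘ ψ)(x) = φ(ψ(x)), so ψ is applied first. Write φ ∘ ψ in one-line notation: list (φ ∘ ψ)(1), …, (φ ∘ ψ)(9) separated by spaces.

(φ ∘ ψ)(x) = φ(ψ(x)). Computing each image: φ(ψ(1)) = φ(1) = 4, φ(ψ(2)) = φ(2) = 2, φ(ψ(3)) = φ(9) = 8, φ(ψ(4)) = φ(8) = 6, φ(ψ(5)) = φ(7) = 5, φ(ψ(6)) = φ(6) = 3, φ(ψ(7)) = φ(5) = 1, φ(ψ(8)) = φ(4) = 9, φ(ψ(9)) = φ(3) = 7.
Hence φ ∘ ψ = [4 2 8 6 5 3 1 9 7].

4 2 8 6 5 3 1 9 7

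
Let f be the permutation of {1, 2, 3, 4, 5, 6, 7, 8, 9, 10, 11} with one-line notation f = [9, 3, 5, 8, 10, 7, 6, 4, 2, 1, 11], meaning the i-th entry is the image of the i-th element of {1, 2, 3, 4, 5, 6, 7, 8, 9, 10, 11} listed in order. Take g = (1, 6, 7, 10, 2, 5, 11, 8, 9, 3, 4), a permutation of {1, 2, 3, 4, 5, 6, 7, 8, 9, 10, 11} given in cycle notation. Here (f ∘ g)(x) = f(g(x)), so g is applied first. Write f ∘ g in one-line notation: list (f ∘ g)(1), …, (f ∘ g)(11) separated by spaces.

Chase each element through g then f: 1 → 6 → 7; 2 → 5 → 10; 3 → 4 → 8; 4 → 1 → 9; 5 → 11 → 11; 6 → 7 → 6; 7 → 10 → 1; 8 → 9 → 2; 9 → 3 → 5; 10 → 2 → 3; 11 → 8 → 4.
Collecting the images, f ∘ g = [7 10 8 9 11 6 1 2 5 3 4].

7 10 8 9 11 6 1 2 5 3 4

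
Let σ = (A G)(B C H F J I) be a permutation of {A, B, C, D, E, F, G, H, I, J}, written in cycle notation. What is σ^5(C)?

B

C lies in the 6-cycle (B C H F J I).
Advancing 5 steps from C: C → H → F → J → I → B.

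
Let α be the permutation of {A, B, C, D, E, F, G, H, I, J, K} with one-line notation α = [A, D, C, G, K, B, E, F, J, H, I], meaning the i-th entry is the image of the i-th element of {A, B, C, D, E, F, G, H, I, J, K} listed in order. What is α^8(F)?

H

Tracing F → B → … returns to F after 9 steps, so F lies in a 9-cycle (B D G E K I J H F).
Advancing 8 steps from F: F → B → D → G → E → K → I → J → H.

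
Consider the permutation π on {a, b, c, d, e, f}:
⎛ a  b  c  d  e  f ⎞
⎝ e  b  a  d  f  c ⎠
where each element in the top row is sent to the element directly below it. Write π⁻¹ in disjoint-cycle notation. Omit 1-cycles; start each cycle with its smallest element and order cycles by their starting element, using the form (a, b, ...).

The cycle decomposition of π is (a, e, f, c).
Reversing each cycle (and rotating so the smallest element leads) gives π⁻¹ = (a, c, f, e).

(a, c, f, e)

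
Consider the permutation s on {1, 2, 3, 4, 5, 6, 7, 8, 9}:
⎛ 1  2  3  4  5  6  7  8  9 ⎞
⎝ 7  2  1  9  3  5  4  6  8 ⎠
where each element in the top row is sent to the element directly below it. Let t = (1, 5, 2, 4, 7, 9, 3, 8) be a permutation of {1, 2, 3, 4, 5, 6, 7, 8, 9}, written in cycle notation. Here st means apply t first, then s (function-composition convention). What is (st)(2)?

First apply t: t(2) = 4, then s(4) = 9. Thus (st)(2) = 9.

9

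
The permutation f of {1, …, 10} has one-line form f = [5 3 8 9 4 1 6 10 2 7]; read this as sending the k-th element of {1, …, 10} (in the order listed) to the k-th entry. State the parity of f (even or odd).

In disjoint-cycle form the cycle lengths are 10.
A cycle of length ℓ contributes ℓ−1 transpositions, so f is a product of 9 transpositions — odd.

odd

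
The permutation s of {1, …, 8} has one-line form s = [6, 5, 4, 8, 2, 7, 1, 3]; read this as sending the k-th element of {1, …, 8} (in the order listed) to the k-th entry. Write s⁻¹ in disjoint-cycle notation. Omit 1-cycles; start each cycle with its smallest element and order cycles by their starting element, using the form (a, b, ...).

The cycle decomposition of s is (1, 6, 7)(2, 5)(3, 4, 8).
The inverse reverses every cycle; in canonical form, s⁻¹ = (1, 7, 6)(2, 5)(3, 8, 4).

(1, 7, 6)(2, 5)(3, 8, 4)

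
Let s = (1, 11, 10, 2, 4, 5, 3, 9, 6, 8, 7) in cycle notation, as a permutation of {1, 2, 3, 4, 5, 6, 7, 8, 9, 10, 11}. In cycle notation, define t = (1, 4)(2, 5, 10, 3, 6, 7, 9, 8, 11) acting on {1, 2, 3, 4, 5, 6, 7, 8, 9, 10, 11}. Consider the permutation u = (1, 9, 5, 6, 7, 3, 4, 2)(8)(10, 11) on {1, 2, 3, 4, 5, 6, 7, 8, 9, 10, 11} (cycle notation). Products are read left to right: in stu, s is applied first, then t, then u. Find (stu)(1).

(stu)(1) = u(t(s(1))). s(1) = 11, then t(11) = 2, then u(2) = 1, so the result is 1.

1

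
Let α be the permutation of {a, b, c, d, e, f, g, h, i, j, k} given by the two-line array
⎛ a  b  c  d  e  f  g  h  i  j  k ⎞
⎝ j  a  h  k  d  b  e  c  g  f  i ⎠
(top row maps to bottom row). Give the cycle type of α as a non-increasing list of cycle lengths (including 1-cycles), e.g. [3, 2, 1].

[5, 4, 2]

The disjoint cycles are (a j f b)(c h)(d k i g e), with lengths 5, 4, 2 in non-increasing order.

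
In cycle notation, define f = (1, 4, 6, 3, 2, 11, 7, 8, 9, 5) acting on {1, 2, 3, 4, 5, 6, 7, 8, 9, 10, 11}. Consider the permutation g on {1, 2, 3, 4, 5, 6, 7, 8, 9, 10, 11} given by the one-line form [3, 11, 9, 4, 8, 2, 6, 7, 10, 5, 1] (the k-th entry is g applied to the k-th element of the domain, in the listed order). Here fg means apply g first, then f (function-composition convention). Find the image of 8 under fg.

8

First apply g: g(8) = 7, then f(7) = 8. Thus (fg)(8) = 8.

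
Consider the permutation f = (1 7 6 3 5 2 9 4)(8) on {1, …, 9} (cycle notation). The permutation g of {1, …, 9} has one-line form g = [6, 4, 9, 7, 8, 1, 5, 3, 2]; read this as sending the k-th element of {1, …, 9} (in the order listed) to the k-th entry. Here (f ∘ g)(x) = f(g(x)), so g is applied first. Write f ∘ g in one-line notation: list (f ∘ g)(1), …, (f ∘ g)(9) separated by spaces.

(f ∘ g)(x) = f(g(x)). Computing each image: f(g(1)) = f(6) = 3, f(g(2)) = f(4) = 1, f(g(3)) = f(9) = 4, f(g(4)) = f(7) = 6, f(g(5)) = f(8) = 8, f(g(6)) = f(1) = 7, f(g(7)) = f(5) = 2, f(g(8)) = f(3) = 5, f(g(9)) = f(2) = 9.
Hence f ∘ g = [3 1 4 6 8 7 2 5 9].

3 1 4 6 8 7 2 5 9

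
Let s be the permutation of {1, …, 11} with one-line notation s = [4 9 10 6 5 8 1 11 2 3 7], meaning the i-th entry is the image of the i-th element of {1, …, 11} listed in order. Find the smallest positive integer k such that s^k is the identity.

The disjoint-cycle form of s has cycle lengths 6, 2, 2, 1.
The order of s is the least common multiple of its cycle lengths: lcm(6, 2, 2) = 6.

6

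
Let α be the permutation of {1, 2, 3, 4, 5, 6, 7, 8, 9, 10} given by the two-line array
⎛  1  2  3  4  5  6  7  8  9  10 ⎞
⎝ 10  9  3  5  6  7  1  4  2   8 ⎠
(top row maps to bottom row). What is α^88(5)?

Tracing 5 → 6 → … returns to 5 after 7 steps, so 5 lies in a 7-cycle (1 10 8 4 5 6 7).
On a 7-cycle, α^7 is the identity, so α^88 = α^4 there (88 ≡ 4 mod 7).
Advancing 4 steps from 5: 5 → 6 → 7 → 1 → 10.

10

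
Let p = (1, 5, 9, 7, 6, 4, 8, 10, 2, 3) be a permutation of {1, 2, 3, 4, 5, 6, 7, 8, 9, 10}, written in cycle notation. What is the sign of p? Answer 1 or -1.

The cycle lengths are 10.
A cycle is odd iff its length is even; p has 1 even-length cycle, so sgn(p) = (−1)^1 and p is odd.

-1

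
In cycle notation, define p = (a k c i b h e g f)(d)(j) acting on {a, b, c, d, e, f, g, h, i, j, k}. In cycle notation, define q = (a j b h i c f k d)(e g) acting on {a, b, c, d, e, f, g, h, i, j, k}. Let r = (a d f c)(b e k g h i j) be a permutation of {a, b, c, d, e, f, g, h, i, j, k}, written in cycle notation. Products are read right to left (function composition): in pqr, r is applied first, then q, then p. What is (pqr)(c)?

j

(pqr)(c) = p(q(r(c))). r(c) = a, then q(a) = j, then p(j) = j, so the result is j.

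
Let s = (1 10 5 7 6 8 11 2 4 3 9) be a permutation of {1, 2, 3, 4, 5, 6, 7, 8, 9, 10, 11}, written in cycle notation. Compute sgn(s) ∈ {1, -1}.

The cycle lengths are 11.
A cycle of length ℓ contributes ℓ−1 transpositions, so s is a product of 10 transpositions — even.

1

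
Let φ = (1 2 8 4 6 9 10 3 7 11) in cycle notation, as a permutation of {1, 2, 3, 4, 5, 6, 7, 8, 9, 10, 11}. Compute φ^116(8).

8 lies in the 10-cycle (1 2 8 4 6 9 10 3 7 11).
On a 10-cycle, φ^10 is the identity, so φ^116 = φ^6 there (116 ≡ 6 mod 10).
Advancing 6 steps from 8: 8 → 4 → 6 → 9 → 10 → 3 → 7.

7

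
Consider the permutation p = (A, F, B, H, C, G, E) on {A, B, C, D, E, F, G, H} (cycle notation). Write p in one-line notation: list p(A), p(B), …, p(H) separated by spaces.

Reading each image from the cycles: A→F, B→H, C→G, D→D, E→A, F→B, G→E, H→C.
Listing these in domain order gives F H G D A B E C.

F H G D A B E C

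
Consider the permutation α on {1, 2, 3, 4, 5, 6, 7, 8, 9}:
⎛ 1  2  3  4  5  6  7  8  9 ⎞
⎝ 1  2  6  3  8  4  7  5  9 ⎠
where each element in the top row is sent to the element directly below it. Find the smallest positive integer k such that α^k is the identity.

The disjoint-cycle form of α has cycle lengths 3, 2, 1, 1, 1, 1.
The order is lcm(3, 2) = 6.

6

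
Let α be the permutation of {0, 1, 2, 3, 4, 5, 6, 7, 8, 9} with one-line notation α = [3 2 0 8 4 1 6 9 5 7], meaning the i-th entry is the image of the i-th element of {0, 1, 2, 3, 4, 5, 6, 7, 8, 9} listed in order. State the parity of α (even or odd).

even

In disjoint-cycle form the cycle lengths are 6, 2, 1, 1.
A cycle is odd iff its length is even; α has 2 even-length cycles, so sgn(α) = (−1)^2 and α is even.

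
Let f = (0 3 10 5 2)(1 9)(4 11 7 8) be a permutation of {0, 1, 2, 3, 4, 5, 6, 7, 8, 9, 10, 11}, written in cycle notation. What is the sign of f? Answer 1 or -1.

1

The cycle lengths are 5, 4, 2, 1.
A cycle of length ℓ contributes ℓ−1 transpositions, so f is a product of 4 + 3 + 1 = 8 transpositions — even.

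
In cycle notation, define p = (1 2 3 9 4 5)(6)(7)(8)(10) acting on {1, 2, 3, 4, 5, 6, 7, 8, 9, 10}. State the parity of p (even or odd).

odd

The cycle lengths are 6, 1, 1, 1, 1.
A cycle is odd iff its length is even; p has 1 even-length cycle, so sgn(p) = (−1)^1 and p is odd.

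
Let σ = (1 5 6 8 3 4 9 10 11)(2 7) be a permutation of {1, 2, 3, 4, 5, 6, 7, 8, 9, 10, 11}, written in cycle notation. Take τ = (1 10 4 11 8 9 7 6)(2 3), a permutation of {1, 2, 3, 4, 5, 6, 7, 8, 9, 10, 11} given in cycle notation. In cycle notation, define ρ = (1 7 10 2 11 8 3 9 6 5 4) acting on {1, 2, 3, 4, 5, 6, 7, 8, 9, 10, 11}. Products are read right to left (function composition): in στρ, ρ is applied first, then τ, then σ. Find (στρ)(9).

5

Chase 9: ρ(9) = 6; τ(6) = 1; σ(1) = 5. Hence (στρ)(9) = 5.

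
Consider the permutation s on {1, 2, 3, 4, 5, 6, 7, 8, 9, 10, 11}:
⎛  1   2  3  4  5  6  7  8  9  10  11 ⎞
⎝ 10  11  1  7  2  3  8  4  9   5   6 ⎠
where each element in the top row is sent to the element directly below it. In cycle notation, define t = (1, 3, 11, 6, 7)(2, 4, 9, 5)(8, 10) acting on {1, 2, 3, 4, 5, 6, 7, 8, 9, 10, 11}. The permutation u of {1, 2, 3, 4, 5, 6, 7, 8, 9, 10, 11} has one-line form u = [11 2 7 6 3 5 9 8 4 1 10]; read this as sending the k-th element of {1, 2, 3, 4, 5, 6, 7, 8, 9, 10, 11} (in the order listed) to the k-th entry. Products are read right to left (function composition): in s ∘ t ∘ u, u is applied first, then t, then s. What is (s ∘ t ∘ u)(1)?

3

Apply the permutations in order: u(1) = 11, then t(11) = 6, then s(6) = 3. So (s ∘ t ∘ u)(1) = 3.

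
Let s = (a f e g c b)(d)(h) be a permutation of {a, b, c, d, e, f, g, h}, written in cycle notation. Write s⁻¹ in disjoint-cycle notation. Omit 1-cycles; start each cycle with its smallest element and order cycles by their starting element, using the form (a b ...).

(a b c g e f)

Inverting a permutation written in cycle notation just reverses the order within every cycle.
Reversing each cycle of s and rotating so the smallest element leads gives (a b c g e f).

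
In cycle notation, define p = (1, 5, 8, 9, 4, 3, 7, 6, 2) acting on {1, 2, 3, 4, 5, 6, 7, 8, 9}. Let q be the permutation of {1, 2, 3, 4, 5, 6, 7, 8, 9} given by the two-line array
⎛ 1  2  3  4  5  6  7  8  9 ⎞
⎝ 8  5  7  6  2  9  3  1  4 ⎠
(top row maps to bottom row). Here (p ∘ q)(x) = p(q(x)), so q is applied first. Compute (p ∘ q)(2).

8

First apply q: q(2) = 5, then p(5) = 8. Thus (p ∘ q)(2) = 8.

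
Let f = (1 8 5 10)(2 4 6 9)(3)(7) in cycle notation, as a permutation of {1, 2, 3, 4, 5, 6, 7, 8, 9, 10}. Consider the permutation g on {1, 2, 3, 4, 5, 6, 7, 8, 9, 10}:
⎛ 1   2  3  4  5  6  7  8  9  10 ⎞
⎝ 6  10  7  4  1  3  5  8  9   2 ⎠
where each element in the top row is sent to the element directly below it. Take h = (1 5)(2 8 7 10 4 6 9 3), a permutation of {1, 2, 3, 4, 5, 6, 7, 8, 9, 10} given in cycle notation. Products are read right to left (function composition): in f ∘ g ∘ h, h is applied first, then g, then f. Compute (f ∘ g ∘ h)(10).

6

Apply the permutations in order: h(10) = 4, then g(4) = 4, then f(4) = 6. So (f ∘ g ∘ h)(10) = 6.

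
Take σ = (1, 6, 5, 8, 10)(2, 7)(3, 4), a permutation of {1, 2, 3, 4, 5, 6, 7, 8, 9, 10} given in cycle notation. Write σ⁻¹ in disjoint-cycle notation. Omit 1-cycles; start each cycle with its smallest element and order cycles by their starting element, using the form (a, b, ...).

(1, 10, 8, 5, 6)(2, 7)(3, 4)

If σ sends a → b within a cycle, σ⁻¹ sends b → a; equivalently, reverse each cycle.
After reversing and putting each cycle's least element first, σ⁻¹ = (1, 10, 8, 5, 6)(2, 7)(3, 4).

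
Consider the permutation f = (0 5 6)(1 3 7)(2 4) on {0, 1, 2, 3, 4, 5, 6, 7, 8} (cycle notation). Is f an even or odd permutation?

odd

The cycle lengths are 3, 3, 2, 1.
A cycle is odd iff its length is even; f has 1 even-length cycle, so sgn(f) = (−1)^1 and f is odd.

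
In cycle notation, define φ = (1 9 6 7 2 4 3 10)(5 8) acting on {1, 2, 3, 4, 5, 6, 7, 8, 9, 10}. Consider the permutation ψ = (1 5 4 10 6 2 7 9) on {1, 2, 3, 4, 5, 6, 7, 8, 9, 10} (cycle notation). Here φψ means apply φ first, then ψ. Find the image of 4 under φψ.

φ(4) = 3, then ψ(3) = 3; composing gives (φψ)(4) = 3.

3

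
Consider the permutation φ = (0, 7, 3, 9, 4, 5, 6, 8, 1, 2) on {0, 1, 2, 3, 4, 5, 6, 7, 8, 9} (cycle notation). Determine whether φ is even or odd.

odd

The cycle lengths are 10.
A cycle is odd iff its length is even; φ has 1 even-length cycle, so sgn(φ) = (−1)^1 and φ is odd.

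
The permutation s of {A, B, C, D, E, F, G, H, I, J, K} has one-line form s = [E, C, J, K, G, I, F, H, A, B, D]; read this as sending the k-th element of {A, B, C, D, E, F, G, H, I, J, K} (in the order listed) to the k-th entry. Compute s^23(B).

Tracing B → C → … returns to B after 3 steps, so B lies in a 3-cycle (B C J).
On a 3-cycle, s^3 is the identity, so s^23 = s^2 there (23 ≡ 2 mod 3).
Stepping 2 places around the cycle: B → C → J.

J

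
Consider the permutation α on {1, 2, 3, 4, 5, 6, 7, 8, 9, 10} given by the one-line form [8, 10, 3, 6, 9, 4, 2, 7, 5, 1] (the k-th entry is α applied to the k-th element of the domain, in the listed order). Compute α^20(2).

Tracing 2 → 10 → … returns to 2 after 5 steps, so 2 lies in a 5-cycle (1, 8, 7, 2, 10).
Since the cycle has length 5, α^20 acts on it the same as α^0 (20 mod 5 = 0).
So α^20(2) = 2.

2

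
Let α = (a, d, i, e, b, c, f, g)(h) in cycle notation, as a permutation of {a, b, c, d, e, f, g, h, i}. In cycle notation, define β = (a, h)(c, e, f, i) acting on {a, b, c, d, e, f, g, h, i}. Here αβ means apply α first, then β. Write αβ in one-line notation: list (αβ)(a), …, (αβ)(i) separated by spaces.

Chase each element through α then β: a → d → d; b → c → e; c → f → i; d → i → c; e → b → b; f → g → g; g → a → h; h → h → a; i → e → f.
So αβ in one-line form is d e i c b g h a f.

d e i c b g h a f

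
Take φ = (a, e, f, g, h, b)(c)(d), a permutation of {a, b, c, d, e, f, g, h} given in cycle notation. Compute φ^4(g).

g lies in the 6-cycle (a, e, f, g, h, b).
Stepping 4 places around the cycle: g → h → b → a → e.

e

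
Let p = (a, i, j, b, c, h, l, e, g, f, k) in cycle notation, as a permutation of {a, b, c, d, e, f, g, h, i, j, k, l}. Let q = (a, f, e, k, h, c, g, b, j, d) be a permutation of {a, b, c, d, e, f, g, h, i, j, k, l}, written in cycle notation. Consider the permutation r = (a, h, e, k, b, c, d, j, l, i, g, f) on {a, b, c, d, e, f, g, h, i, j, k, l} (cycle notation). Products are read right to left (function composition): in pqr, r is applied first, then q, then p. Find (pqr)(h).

Chase h: r(h) = e; q(e) = k; p(k) = a. Hence (pqr)(h) = a.

a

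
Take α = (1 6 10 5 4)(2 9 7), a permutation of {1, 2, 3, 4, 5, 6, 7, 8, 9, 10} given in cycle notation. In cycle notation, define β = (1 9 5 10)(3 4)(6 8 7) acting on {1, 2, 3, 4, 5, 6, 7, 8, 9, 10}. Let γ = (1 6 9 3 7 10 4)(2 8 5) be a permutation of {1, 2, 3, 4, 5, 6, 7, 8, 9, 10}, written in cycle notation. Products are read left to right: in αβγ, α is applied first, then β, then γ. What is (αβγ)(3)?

Chase 3: α(3) = 3; β(3) = 4; γ(4) = 1. Hence (αβγ)(3) = 1.

1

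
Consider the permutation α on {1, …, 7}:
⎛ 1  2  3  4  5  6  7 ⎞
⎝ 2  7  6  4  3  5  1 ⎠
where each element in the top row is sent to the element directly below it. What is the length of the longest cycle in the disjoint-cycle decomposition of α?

Decomposing into disjoint cycles gives (1 2 7)(3 6 5); the longest has length 3.

3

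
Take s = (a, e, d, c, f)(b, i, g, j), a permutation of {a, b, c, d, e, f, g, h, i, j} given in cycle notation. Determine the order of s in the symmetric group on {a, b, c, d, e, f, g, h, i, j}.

The disjoint cycles have lengths 5, 4, 1.
The order of s is the least common multiple of its cycle lengths: lcm(5, 4) = 20.

20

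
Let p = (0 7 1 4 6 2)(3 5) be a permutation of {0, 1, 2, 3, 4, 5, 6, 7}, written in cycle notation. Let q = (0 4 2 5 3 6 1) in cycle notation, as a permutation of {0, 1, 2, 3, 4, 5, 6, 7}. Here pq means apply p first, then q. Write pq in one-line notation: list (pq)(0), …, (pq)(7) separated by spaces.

(pq)(x) = q(p(x)). Computing each image: q(p(0)) = q(7) = 7, q(p(1)) = q(4) = 2, q(p(2)) = q(0) = 4, q(p(3)) = q(5) = 3, q(p(4)) = q(6) = 1, q(p(5)) = q(3) = 6, q(p(6)) = q(2) = 5, q(p(7)) = q(1) = 0.
Hence pq = [7 2 4 3 1 6 5 0].

7 2 4 3 1 6 5 0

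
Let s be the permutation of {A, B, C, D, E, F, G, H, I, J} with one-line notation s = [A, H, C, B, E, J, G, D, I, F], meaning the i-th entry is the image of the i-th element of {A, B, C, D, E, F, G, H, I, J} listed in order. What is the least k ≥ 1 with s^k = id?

6

Writing s as disjoint cycles, the cycle lengths are 3, 2, 1, 1, 1, 1, 1.
The order is lcm(3, 2) = 6.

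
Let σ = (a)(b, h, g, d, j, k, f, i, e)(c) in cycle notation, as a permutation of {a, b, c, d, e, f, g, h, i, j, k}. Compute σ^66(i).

h

i lies in the 9-cycle (b, h, g, d, j, k, f, i, e).
Powers repeat with period 9 on this cycle, and 66 mod 9 = 3, so σ^66(i) = σ^3(i).
Stepping 3 places around the cycle: i → e → b → h.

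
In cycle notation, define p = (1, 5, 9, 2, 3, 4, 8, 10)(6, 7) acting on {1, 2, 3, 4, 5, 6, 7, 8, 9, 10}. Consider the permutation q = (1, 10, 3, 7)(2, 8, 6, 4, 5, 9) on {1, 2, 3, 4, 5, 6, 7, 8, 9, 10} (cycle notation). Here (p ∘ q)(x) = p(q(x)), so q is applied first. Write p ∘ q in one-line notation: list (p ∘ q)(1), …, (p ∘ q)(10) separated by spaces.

For each element, apply q then p: 1 → 10 → 1; 2 → 8 → 10; 3 → 7 → 6; 4 → 5 → 9; 5 → 9 → 2; 6 → 4 → 8; 7 → 1 → 5; 8 → 6 → 7; 9 → 2 → 3; 10 → 3 → 4.
So p ∘ q in one-line form is 1 10 6 9 2 8 5 7 3 4.

1 10 6 9 2 8 5 7 3 4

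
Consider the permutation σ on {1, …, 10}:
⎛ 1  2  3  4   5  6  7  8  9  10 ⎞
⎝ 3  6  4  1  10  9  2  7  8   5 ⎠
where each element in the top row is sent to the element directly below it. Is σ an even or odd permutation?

In disjoint-cycle form the cycle lengths are 5, 3, 2.
A cycle of length ℓ contributes ℓ−1 transpositions, so σ is a product of 4 + 2 + 1 = 7 transpositions — odd.

odd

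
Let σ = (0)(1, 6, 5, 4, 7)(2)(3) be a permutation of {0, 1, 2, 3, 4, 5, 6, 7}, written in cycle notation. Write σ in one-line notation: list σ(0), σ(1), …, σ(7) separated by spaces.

0 6 2 3 7 4 5 1

Image by image: 0→0, 1→6, 2→2, 3→3, 4→7, 5→4, 6→5, 7→1.
So the one-line form is 0 6 2 3 7 4 5 1.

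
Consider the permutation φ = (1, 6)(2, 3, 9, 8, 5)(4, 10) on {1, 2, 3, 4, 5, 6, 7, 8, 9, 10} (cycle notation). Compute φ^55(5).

5

5 lies in the 5-cycle (2, 3, 9, 8, 5).
On a 5-cycle, φ^5 is the identity, so φ^55 = φ^0 there (55 ≡ 0 mod 5).
So φ^55(5) = 5.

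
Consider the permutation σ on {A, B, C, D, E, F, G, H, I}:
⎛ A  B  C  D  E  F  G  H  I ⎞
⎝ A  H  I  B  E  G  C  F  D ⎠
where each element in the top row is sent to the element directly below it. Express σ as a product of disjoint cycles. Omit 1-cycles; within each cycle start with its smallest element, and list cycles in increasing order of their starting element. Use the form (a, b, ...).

From B: B → H → F → G → C → I → D → B, closing the cycle (B, H, F, G, C, I, D).
Repeating from the next unused element and collecting all non-trivial cycles gives (B, H, F, G, C, I, D).

(B, H, F, G, C, I, D)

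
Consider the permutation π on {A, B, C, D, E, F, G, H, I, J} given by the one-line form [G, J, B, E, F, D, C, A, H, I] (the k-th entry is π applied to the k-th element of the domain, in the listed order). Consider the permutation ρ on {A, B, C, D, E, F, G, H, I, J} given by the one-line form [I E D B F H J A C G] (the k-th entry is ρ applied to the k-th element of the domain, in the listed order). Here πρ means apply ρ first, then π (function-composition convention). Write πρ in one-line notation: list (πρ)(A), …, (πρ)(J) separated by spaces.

(πρ)(x) = π(ρ(x)). Computing each image: π(ρ(A)) = π(I) = H, π(ρ(B)) = π(E) = F, π(ρ(C)) = π(D) = E, π(ρ(D)) = π(B) = J, π(ρ(E)) = π(F) = D, π(ρ(F)) = π(H) = A, π(ρ(G)) = π(J) = I, π(ρ(H)) = π(A) = G, π(ρ(I)) = π(C) = B, π(ρ(J)) = π(G) = C.
Hence πρ = [H F E J D A I G B C].

H F E J D A I G B C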